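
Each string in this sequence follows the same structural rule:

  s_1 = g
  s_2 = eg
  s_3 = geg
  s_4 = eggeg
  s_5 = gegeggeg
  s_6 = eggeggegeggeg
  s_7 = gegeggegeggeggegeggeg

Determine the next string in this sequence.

This is a Fibonacci-style word recurrence s(k) = s(k−2)·s(k−1): e.g. g·eg = geg.
Continuing: eggeggegeggeg · gegeggegeggeggegeggeg gives term 8.

eggeggegeggeggegeggegeggeggegeggeg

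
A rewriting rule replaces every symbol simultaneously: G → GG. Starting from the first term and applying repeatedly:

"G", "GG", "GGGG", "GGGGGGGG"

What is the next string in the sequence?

Rewriting each symbol of GGGGGGGG: G→GG, G→GG, G→GG, G→GG, G→GG, G→GG, G→GG, G→GG, which concatenates to GG GG GG GG GG GG GG GG.

GGGGGGGGGGGGGGGG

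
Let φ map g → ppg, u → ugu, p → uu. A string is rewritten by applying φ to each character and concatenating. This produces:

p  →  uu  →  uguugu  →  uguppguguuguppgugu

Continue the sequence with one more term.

Rewriting the 18 symbols of uguppguguuguppgugu one by one yields ugu ppg ugu uu uu ppg ugu ppg ugu ugu ppg ugu uu uu ppg ugu ppg ugu; concatenated:

uguppguguuuuuppguguppguguuguppguguuuuuppguguppgugu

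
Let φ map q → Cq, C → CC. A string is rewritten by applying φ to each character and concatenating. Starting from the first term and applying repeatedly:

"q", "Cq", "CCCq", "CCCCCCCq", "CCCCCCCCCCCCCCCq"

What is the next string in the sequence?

Rewriting the 16 symbols of CCCCCCCCCCCCCCCq one by one yields CC CC CC CC CC CC CC CC CC CC CC CC CC CC CC Cq; concatenated:

CCCCCCCCCCCCCCCCCCCCCCCCCCCCCCCq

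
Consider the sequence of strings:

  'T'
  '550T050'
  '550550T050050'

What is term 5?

550550550550T050050050050

s(k+1) = 550·s(k)·050, so each term gains 550 as a prefix and 050 as a suffix.
From 550550T050050, 2 further steps: 550550T050050 → 550550550T050050050 → (answer).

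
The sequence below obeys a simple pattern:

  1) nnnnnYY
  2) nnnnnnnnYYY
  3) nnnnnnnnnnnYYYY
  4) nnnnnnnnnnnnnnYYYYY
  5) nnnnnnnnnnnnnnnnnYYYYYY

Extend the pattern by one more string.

nnnnnnnnnnnnnnnnnnnnYYYYYYY

Reading off run lengths: n runs 5, 8, 11, 14, 17; Y runs 2, 3, 4, 5, 6 — each is linear in n, where the shown terms are n = 2, 3, 4, 5, 6.
Setting n = 7 gives 20, 7 characters in each block.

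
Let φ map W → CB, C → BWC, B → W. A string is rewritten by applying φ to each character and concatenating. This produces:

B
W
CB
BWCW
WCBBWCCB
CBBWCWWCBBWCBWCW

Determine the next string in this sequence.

Rewriting the 16 symbols of CBBWCWWCBBWCBWCW one by one yields BWC W W CB BWC CB CB BWC W W CB BWC W CB BWC CB; concatenated:

BWCWWCBBWCCBCBBWCWWCBBWCWCBBWCCB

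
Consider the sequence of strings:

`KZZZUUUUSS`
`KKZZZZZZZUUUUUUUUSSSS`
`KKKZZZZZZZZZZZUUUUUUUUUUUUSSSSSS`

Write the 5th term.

Reading off run lengths: K runs 1, 2, 3; Z runs 3, 7, 11; U runs 4, 8, 12; S runs 2, 4, 6 — each is linear in n (n = 1, 2, …).
Setting n = 5 gives 5, 19, 20, 10 characters in each block.

KKKKKZZZZZZZZZZZZZZZZZZZUUUUUUUUUUUUUUUUUUUUSSSSSSSSSS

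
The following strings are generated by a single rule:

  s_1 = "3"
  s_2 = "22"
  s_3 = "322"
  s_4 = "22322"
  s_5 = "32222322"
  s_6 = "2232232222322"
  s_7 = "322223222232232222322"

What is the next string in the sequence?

2232232222322322223222232232222322

This is a Fibonacci-style word recurrence s(k) = s(k−2)·s(k−1): e.g. 3·22 = 322.
The next term joins 2232232222322 and 322223222232232222322.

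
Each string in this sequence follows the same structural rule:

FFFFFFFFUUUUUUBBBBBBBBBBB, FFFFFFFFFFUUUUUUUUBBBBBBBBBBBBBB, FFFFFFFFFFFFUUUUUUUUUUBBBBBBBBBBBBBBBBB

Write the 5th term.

Each string has the form F^{2n+2} U^{2n} B^{3n+2}, where the shown terms are n = 3, 4, 5.
At n = 7 the blocks have lengths 16, 14, 23.

FFFFFFFFFFFFFFFFUUUUUUUUUUUUUUBBBBBBBBBBBBBBBBBBBBBBB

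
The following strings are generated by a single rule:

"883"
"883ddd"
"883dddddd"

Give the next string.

883ddddddddd

The strings grow by a fixed suffix ddd each time.
One more step from 883dddddd gives the answer.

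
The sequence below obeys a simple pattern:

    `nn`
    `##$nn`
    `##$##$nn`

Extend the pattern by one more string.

Every step adds ##$ at the front: s(k+1) = ##$·s(k).
One more step from ##$##$nn gives the answer.

##$##$##$nn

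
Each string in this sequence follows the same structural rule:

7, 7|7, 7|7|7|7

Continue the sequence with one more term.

Each string is two copies of the previous one joined by '|'.
One more doubling of 7|7|7|7 gives the answer.

7|7|7|7|7|7|7|7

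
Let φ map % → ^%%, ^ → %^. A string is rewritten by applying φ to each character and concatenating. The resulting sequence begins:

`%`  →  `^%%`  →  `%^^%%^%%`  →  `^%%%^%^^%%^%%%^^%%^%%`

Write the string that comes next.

%^^%%^%%^%%%^^%%%^%^^%%^%%%^^%%^%%^%%%^%^^%%^%%%^^%%^%%

Applying the rule to each of the 21 symbols of ^%%%^%^^%%^%%%^^%%^%% gives the pieces %^ ^%% ^%% ^%% %^ ^%% %^ %^ ^%% ^%% %^ ^%% ^%% ^%% %^ %^ ^%% ^%% %^ ^%% ^%%, which concatenate to the answer.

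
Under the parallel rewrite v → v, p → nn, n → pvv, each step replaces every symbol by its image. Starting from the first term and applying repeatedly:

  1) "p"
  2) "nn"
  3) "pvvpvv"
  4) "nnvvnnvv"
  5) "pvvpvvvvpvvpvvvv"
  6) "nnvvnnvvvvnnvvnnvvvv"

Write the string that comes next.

Rewriting the 20 symbols of nnvvnnvvvvnnvvnnvvvv one by one yields pvv pvv v v pvv pvv v v v v pvv pvv v v pvv pvv v v v v; concatenated:

pvvpvvvvpvvpvvvvvvpvvpvvvvpvvpvvvvvv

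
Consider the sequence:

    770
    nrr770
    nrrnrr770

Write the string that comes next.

nrrnrrnrr770

The strings grow by a fixed prefix nrr each time.
So the next term is nrr·nrrnrr770.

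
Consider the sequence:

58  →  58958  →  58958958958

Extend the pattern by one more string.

Each string is two copies of the previous one joined by '9'.
So the next term is two copies of 58958958958 with '9' between the halves.

58958958958958958958958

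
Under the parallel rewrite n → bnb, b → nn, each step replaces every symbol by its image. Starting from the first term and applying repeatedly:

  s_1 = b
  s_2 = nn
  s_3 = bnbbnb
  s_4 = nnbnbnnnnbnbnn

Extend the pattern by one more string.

bnbbnbnnbnbnnbnbbnbbnbbnbnnbnbnnbnbbnb

Replace each of the 14 characters of nnbnbnnnnbnbnn in place — bnb bnb nn bnb nn bnb bnb bnb bnb nn bnb nn bnb bnb — and concatenate.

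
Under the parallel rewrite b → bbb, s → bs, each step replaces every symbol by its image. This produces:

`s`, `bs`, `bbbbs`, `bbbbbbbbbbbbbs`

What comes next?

Rewriting the 14 symbols of bbbbbbbbbbbbbs one by one yields bbb bbb bbb bbb bbb bbb bbb bbb bbb bbb bbb bbb bbb bs; concatenated:

bbbbbbbbbbbbbbbbbbbbbbbbbbbbbbbbbbbbbbbbs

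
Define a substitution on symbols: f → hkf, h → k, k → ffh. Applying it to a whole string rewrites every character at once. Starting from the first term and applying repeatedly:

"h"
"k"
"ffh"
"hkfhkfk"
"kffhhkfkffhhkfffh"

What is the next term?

ffhhkfhkfkkffhhkfffhhkfhkfkkffhhkfhkfhkfk

Applying the rule to each of the 17 symbols of kffhhkfkffhhkfffh gives the pieces ffh hkf hkf k k ffh hkf ffh hkf hkf k k ffh hkf hkf hkf k, which concatenate to the answer.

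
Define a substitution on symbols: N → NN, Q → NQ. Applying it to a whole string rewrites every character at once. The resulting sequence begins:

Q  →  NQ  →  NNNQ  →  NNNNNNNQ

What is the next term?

NNNNNNNNNNNNNNNQ

Expanding NNNNNNNQ: N→NN, N→NN, N→NN, N→NN, N→NN, N→NN, N→NN, Q→NQ. Concatenated: NN NN NN NN NN NN NN NQ.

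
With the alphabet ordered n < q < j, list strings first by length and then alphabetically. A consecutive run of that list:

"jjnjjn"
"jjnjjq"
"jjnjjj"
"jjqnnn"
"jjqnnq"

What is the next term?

The successor of jjqnnq increments the rightmost position that isn't already j and resets every position after it to n.

jjqnnj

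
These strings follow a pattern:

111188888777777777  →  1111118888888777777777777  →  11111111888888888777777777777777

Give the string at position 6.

11111111111111888888888888888777777777777777777777777

The n-th term is 2n 1's then 2n+1 8's then 3n+3 7's, where the shown terms are n = 2, 3, 4.
Setting n = 7 gives 14, 15, 24 characters in each block.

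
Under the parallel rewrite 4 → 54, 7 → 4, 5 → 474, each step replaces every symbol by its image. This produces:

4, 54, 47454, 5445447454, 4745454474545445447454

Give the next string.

54454474544745454454474544745454474545445447454

Replace each of the 22 characters of 4745454474545445447454 in place — 54 4 54 474 54 474 54 54 4 54 474 54 474 54 54 474 54 54 4 54 474 54 — and concatenate.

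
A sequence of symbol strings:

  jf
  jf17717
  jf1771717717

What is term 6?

jf1771717717177171771717717

Every step adds 17717 to the end: s(k+1) = s(k)·17717.
From jf1771717717, 3 further steps: jf1771717717 → jf177171771717717 → jf17717177171771717717 → (answer).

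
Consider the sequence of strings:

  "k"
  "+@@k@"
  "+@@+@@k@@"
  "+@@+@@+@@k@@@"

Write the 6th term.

Each term wraps the previous one in +@@ on the left and @ on the right.
From +@@+@@+@@k@@@, 2 further steps: +@@+@@+@@k@@@ → +@@+@@+@@+@@k@@@@ → (answer).

+@@+@@+@@+@@+@@k@@@@@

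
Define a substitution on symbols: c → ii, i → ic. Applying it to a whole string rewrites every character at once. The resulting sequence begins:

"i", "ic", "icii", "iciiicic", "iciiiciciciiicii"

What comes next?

Replace each of the 16 characters of iciiiciciciiicii in place — ic ii ic ic ic ii ic ii ic ii ic ic ic ii ic ic — and concatenate.

iciiiciciciiiciiiciiiciciciiicic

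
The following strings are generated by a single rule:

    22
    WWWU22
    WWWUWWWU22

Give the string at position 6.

Each term is the previous one with WWWU prepended.
From WWWUWWWU22, 3 further steps: WWWUWWWU22 → WWWUWWWUWWWU22 → WWWUWWWUWWWUWWWU22 → (answer).

WWWUWWWUWWWUWWWUWWWU22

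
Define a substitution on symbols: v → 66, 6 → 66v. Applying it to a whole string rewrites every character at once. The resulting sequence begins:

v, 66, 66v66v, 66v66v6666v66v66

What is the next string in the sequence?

φ(66v66v6666v66v66) expands symbol-by-symbol to 66v 66v 66 66v 66v 66 66v 66v 66v 66v 66 66v 66v 66 66v 66v; joining the 16 pieces gives the next term.

66v66v6666v66v6666v66v66v66v6666v66v6666v66v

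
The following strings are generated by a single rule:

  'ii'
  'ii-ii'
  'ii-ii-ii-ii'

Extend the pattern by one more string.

ii-ii-ii-ii-ii-ii-ii-ii

s(k+1) = s(k)·-·s(k) — each term doubles the last with '-' between the halves.
One more doubling of ii-ii-ii-ii gives the answer.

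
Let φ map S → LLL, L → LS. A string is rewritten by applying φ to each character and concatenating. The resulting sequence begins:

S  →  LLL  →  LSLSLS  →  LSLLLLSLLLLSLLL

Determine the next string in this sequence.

LSLLLLSLSLSLSLLLLSLSLSLSLLLLSLSLS

Applying the rule to each of the 15 symbols of LSLLLLSLLLLSLLL gives the pieces LS LLL LS LS LS LS LLL LS LS LS LS LLL LS LS LS, which concatenate to the answer.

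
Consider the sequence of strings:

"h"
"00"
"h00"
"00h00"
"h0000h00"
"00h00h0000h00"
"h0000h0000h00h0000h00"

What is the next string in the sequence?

00h00h0000h00h0000h0000h00h0000h00

From term 3 onward, concatenate the second-to-last term with the last: h·00 = h00, 00·h00 = 00h00, …
So term 8 is 00h00h0000h00·h0000h0000h00h0000h00.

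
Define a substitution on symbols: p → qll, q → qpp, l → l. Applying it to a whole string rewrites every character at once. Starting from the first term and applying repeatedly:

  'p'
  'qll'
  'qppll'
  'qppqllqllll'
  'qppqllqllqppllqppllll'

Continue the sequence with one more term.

qppqllqllqppllqppllqppqllqllllqppqllqllllll

Replace each of the 21 characters of qppqllqllqppllqppllll in place — qpp qll qll qpp l l qpp l l qpp qll qll l l qpp qll qll l l l l — and concatenate.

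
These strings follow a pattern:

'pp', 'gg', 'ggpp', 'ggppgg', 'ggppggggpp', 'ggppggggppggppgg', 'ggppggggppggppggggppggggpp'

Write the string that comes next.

Each term (from the third on) is the previous term followed by the one before it: term 3 = gg·pp = ggpp.
The next term joins ggppggggppggppggggppggggpp and ggppggggppggppgg.

ggppggggppggppggggppggggppggppggggppggppgg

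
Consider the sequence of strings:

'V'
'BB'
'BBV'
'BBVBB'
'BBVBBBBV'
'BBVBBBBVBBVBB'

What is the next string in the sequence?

This is a Fibonacci-style word recurrence s(k) = s(k−1)·s(k−2): e.g. BB·V = BBV.
Continuing: BBVBBBBVBBVBB · BBVBBBBV gives term 7.

BBVBBBBVBBVBBBBVBBBBV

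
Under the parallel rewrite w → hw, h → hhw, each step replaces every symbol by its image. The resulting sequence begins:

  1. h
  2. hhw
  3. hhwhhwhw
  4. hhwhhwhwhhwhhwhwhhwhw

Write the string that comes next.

Applying the rule to each of the 21 symbols of hhwhhwhwhhwhhwhwhhwhw gives the pieces hhw hhw hw hhw hhw hw hhw hw hhw hhw hw hhw hhw hw hhw hw hhw hhw hw hhw hw, which concatenate to the answer.

hhwhhwhwhhwhhwhwhhwhwhhwhhwhwhhwhhwhwhhwhwhhwhhwhwhhwhw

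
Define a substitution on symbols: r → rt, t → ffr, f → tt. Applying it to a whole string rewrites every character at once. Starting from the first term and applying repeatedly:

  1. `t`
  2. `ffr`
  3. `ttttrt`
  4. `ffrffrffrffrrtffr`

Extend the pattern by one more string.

ttttrtttttrtttttrtttttrtrtffrttttrt

Replace each of the 17 characters of ffrffrffrffrrtffr in place — tt tt rt tt tt rt tt tt rt tt tt rt rt ffr tt tt rt — and concatenate.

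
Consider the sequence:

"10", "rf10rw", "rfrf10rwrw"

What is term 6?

Each term wraps the previous one in rf on the left and rw on the right.
From rfrf10rwrw, 3 further steps: rfrf10rwrw → rfrfrf10rwrwrw → rfrfrfrf10rwrwrwrw → (answer).

rfrfrfrfrf10rwrwrwrwrw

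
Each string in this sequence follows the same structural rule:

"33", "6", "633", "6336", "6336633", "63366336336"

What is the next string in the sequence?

From term 3 onward, concatenate the last term with the second-to-last: 6·33 = 633, 633·6 = 6336, …
So term 7 is 63366336336·6336633.

633663363366336633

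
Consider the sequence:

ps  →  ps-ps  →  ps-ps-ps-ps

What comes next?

Each string is two copies of the previous one joined by '-'.
Doubling ps-ps-ps-ps with '-' between the halves:

ps-ps-ps-ps-ps-ps-ps-ps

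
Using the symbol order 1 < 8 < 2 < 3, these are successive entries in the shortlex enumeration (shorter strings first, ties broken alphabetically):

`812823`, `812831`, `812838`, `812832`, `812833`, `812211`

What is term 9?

812213

Advancing 3 positions from 812211 through 812211 → 812218 → 812212 reaches term 9.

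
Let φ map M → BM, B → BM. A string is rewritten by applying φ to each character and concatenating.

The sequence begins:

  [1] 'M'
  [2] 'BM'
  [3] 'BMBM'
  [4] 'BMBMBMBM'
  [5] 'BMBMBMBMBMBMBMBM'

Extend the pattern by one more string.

BMBMBMBMBMBMBMBMBMBMBMBMBMBMBMBM

Applying the rule to each of the 16 symbols of BMBMBMBMBMBMBMBM gives the pieces BM BM BM BM BM BM BM BM BM BM BM BM BM BM BM BM, which concatenate to the answer.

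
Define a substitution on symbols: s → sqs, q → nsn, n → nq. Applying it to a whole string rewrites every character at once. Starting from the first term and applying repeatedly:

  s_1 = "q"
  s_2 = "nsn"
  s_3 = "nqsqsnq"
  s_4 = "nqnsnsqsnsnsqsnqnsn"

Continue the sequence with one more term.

nqnsnnqsqsnqsqsnsnsqsnqsqsnqsqsnsnsqsnqnsnnqsqsnq

Applying the rule to each of the 19 symbols of nqnsnsqsnsnsqsnqnsn gives the pieces nq nsn nq sqs nq sqs nsn sqs nq sqs nq sqs nsn sqs nq nsn nq sqs nq, which concatenate to the answer.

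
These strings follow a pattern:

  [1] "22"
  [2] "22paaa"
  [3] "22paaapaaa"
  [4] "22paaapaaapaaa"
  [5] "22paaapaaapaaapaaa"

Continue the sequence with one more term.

The strings grow by a fixed suffix paaa each time.
So the next term is 22paaapaaapaaapaaa·paaa.

22paaapaaapaaapaaapaaa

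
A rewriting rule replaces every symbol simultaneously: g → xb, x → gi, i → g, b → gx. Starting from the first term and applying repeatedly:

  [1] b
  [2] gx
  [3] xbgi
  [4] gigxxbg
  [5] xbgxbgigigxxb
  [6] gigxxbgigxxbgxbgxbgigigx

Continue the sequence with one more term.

xbgxbgigigxxbgxbgigigxxbgigxxbgigxxbgxbgxbgi

Replace each of the 24 characters of gigxxbgigxxbgxbgxbgigigx in place — xb g xb gi gi gx xb g xb gi gi gx xb gi gx xb gi gx xb g xb g xb gi — and concatenate.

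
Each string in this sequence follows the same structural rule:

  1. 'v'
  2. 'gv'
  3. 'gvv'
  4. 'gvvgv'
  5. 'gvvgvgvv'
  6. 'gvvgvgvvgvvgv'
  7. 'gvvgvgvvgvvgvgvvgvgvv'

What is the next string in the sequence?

gvvgvgvvgvvgvgvvgvgvvgvvgvgvvgvvgv

Each term (from the third on) is the previous term followed by the one before it: term 3 = gv·v = gvv.
So term 8 is gvvgvgvvgvvgvgvvgvgvv·gvvgvgvvgvvgv.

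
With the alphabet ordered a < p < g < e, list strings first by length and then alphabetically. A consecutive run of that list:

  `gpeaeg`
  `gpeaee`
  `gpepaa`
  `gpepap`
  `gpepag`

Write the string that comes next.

gpepae

The successor of gpepag increments the rightmost position that isn't already e and resets every position after it to a.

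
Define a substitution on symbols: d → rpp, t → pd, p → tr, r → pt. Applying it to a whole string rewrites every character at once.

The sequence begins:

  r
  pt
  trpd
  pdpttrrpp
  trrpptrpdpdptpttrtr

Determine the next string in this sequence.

pdptpttrtrpdpttrrpptrrpptrpdtrpdpdptpdpt

Applying the rule to each of the 19 symbols of trrpptrpdpdptpttrtr gives the pieces pd pt pt tr tr pd pt tr rpp tr rpp tr pd tr pd pd pt pd pt, which concatenate to the answer.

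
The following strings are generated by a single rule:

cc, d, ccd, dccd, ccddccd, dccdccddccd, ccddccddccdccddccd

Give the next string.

dccdccddccdccddccddccdccddccd

This is a Fibonacci-style word recurrence s(k) = s(k−2)·s(k−1): e.g. cc·d = ccd.
The next term joins dccdccddccd and ccddccddccdccddccd.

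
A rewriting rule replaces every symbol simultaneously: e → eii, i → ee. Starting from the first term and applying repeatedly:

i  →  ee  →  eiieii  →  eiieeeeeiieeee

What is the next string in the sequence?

Applying the rule to each of the 14 symbols of eiieeeeeiieeee gives the pieces eii ee ee eii eii eii eii eii ee ee eii eii eii eii, which concatenate to the answer.

eiieeeeeiieiieiieiieiieeeeeiieiieiieii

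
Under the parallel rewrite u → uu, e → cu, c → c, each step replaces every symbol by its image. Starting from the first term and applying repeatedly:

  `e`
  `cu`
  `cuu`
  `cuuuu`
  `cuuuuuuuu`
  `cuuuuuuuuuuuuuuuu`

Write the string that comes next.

Rewriting the 17 symbols of cuuuuuuuuuuuuuuuu one by one yields c uu uu uu uu uu uu uu uu uu uu uu uu uu uu uu uu; concatenated:

cuuuuuuuuuuuuuuuuuuuuuuuuuuuuuuuu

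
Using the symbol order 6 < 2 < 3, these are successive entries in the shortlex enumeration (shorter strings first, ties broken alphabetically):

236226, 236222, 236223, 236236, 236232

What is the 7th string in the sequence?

236366

Advancing 2 positions from 236232 through 236232 → 236233 reaches term 7.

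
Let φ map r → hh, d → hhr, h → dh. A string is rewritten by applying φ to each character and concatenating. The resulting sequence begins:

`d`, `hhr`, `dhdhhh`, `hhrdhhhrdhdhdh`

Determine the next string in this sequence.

dhdhhhhhrdhdhdhhhhhrdhhhrdhhhrdh

Replace each of the 14 characters of hhrdhhhrdhdhdh in place — dh dh hh hhr dh dh dh hh hhr dh hhr dh hhr dh — and concatenate.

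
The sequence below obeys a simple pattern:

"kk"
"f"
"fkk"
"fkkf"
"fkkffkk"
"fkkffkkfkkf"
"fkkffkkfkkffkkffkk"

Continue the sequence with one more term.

Each term (from the third on) is the previous term followed by the one before it: term 3 = f·kk = fkk.
The next term joins fkkffkkfkkffkkffkk and fkkffkkfkkf.

fkkffkkfkkffkkffkkfkkffkkfkkf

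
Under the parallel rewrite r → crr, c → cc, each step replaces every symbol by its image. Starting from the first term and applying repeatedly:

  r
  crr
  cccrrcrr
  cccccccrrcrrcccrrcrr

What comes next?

φ(cccccccrrcrrcccrrcrr) expands symbol-by-symbol to cc cc cc cc cc cc cc crr crr cc crr crr cc cc cc crr crr cc crr crr; joining the 20 pieces gives the next term.

cccccccccccccccrrcrrcccrrcrrcccccccrrcrrcccrrcrr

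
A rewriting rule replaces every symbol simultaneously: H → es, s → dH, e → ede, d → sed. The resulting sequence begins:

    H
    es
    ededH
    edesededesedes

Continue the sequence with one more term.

Replace each of the 14 characters of edesededesedes in place — ede sed ede dH ede sed ede sed ede dH ede sed ede dH — and concatenate.

edesedededHedesededesedededHedesedededH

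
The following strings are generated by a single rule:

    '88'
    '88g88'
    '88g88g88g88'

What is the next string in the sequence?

s(k+1) = s(k)·g·s(k) — each term doubles the last with 'g' between the halves.
So the next term is two copies of 88g88g88g88 with 'g' between the halves.

88g88g88g88g88g88g88g88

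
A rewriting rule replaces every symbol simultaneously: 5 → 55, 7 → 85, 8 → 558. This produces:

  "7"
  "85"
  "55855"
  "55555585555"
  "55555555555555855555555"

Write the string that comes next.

Rewriting the 23 symbols of 55555555555555855555555 one by one yields 55 55 55 55 55 55 55 55 55 55 55 55 55 55 558 55 55 55 55 55 55 55 55; concatenated:

55555555555555555555555555555585555555555555555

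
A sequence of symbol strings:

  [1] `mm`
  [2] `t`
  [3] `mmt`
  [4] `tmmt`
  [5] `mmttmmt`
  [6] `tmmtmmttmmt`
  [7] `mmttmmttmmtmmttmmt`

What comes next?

Each term (from the third on) is the two preceding terms concatenated in order: term 3 = mm·t = mmt.
Continuing: tmmtmmttmmt · mmttmmttmmtmmttmmt gives term 8.

tmmtmmttmmtmmttmmttmmtmmttmmt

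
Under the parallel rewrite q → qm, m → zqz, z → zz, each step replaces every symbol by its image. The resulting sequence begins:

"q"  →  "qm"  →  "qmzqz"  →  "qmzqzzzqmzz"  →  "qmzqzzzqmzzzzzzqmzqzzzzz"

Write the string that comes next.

Applying the rule to each of the 24 symbols of qmzqzzzqmzzzzzzqmzqzzzzz gives the pieces qm zqz zz qm zz zz zz qm zqz zz zz zz zz zz zz qm zqz zz qm zz zz zz zz zz, which concatenate to the answer.

qmzqzzzqmzzzzzzqmzqzzzzzzzzzzzzzqmzqzzzqmzzzzzzzzzz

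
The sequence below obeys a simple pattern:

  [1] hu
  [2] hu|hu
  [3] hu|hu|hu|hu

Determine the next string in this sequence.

Every step duplicates the string with '|' between the halves.
Doubling hu|hu|hu|hu with '|' between the halves:

hu|hu|hu|hu|hu|hu|hu|hu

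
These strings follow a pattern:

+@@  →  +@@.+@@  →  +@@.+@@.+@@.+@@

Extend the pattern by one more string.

+@@.+@@.+@@.+@@.+@@.+@@.+@@.+@@

s(k+1) = s(k)·.·s(k) — each term doubles the last with '.' between the halves.
One more doubling of +@@.+@@.+@@.+@@ gives the answer.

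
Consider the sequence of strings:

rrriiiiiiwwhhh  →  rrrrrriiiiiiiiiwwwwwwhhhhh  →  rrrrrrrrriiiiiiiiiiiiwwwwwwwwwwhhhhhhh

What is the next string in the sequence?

Reading off run lengths: r runs 3, 6, 9; i runs 6, 9, 12; w runs 2, 6, 10; h runs 3, 5, 7 — each is linear in n (n = 1, 2, …).
At n = 4 the blocks have lengths 12, 15, 14, 9.

rrrrrrrrrrrriiiiiiiiiiiiiiiwwwwwwwwwwwwwwhhhhhhhhh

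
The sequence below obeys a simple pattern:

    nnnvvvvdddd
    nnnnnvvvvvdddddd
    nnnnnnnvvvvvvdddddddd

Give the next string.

Each string has the form n^{2n-1} v^{n+2} d^{2n}, where the shown terms are n = 2, 3, 4.
For the next term, n = 5, so the run lengths are 9, 7, 10.

nnnnnnnnnvvvvvvvdddddddddd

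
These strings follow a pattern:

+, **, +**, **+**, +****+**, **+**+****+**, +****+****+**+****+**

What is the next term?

Each term (from the third on) is the two preceding terms concatenated in order: term 3 = +·** = +**.
The next term joins **+**+****+** and +****+****+**+****+**.

**+**+****+**+****+****+**+****+**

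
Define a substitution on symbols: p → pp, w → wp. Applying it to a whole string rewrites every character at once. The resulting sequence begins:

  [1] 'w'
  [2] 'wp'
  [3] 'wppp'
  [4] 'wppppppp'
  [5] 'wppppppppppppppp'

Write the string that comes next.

wppppppppppppppppppppppppppppppp

Replace each of the 16 characters of wppppppppppppppp in place — wp pp pp pp pp pp pp pp pp pp pp pp pp pp pp pp — and concatenate.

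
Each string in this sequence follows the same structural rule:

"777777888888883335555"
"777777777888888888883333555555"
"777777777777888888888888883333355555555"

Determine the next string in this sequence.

777777777777777888888888888888883333335555555555

The n-th term is 3n 7's then 3n+2 8's then n+1 3's then 2n 5's, where the shown terms are n = 2, 3, 4.
For the next term, n = 5, so the run lengths are 15, 17, 6, 10.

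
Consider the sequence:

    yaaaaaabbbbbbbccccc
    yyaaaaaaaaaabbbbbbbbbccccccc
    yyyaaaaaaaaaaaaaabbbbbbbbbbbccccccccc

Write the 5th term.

The n-th term is n-1 y's then 4n-2 a's then 2n+3 b's then 2n+1 c's, where the shown terms are n = 2, 3, 4.
Setting n = 6 gives 5, 22, 15, 13 characters in each block.

yyyyyaaaaaaaaaaaaaaaaaaaaaabbbbbbbbbbbbbbbccccccccccccc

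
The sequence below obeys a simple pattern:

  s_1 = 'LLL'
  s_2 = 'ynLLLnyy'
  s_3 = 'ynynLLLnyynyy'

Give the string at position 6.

ynynynynynLLLnyynyynyynyynyy

s(k+1) = yn·s(k)·nyy, so each term gains yn as a prefix and nyy as a suffix.
From ynynLLLnyynyy, 3 further steps: ynynLLLnyynyy → ynynynLLLnyynyynyy → ynynynynLLLnyynyynyynyy → (answer).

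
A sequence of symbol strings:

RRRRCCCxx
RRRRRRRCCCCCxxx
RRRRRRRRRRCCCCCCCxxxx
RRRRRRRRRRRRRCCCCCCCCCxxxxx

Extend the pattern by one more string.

RRRRRRRRRRRRRRRRCCCCCCCCCCCxxxxxx

The n-th term is 3n-2 R's then 2n-1 C's then n x's, where the shown terms are n = 2, 3, 4, 5.
Setting n = 6 gives 16, 11, 6 characters in each block.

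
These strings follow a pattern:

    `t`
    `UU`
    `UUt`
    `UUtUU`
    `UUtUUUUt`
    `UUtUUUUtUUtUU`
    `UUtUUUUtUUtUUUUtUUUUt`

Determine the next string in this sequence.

Each term (from the third on) is the previous term followed by the one before it: term 3 = UU·t = UUt.
Continuing: UUtUUUUtUUtUUUUtUUUUt · UUtUUUUtUUtUU gives term 8.

UUtUUUUtUUtUUUUtUUUUtUUtUUUUtUUtUU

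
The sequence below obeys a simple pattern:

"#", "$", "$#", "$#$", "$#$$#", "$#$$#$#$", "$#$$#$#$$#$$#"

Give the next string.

$#$$#$#$$#$$#$#$$#$#$

From term 3 onward, concatenate the last term with the second-to-last: $·# = $#, $#·$ = $#$, …
Continuing: $#$$#$#$$#$$# · $#$$#$#$ gives term 8.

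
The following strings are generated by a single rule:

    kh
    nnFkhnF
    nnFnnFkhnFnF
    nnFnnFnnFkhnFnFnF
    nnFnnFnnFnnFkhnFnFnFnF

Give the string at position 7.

nnFnnFnnFnnFnnFnnFkhnFnFnFnFnFnF

s(k+1) = nnF·s(k)·nF, so each term gains nnF as a prefix and nF as a suffix.
From nnFnnFnnFnnFkhnFnFnFnF, 2 further steps: nnFnnFnnFnnFkhnFnFnFnF → nnFnnFnnFnnFnnFkhnFnFnFnFnF → (answer).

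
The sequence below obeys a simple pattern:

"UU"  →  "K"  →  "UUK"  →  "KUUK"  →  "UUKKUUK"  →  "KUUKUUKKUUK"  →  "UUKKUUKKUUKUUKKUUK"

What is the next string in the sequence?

From term 3 onward, concatenate the second-to-last term with the last: UU·K = UUK, K·UUK = KUUK, …
So term 8 is KUUKUUKKUUK·UUKKUUKKUUKUUKKUUK.

KUUKUUKKUUKUUKKUUKKUUKUUKKUUK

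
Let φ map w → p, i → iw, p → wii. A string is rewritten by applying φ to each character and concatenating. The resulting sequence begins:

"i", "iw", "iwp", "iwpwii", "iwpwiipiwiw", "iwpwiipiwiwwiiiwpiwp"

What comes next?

Rewriting the 20 symbols of iwpwiipiwiwwiiiwpiwp one by one yields iw p wii p iw iw wii iw p iw p p iw iw iw p wii iw p wii; concatenated:

iwpwiipiwiwwiiiwpiwppiwiwiwpwiiiwpwii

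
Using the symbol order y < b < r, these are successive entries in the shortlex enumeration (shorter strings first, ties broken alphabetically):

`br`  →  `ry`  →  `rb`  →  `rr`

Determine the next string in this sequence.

yyy

After rr the length-2 strings are exhausted; the first length-3 string is 3 copies of y.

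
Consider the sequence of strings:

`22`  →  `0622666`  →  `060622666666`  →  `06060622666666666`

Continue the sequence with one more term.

Every step adds 06 to the front and 666 to the end of the previous string.
Applying this once more to 06060622666666666:

0606060622666666666666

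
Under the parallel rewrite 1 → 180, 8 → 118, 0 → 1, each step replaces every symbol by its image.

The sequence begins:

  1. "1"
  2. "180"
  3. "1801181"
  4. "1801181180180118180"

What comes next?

φ(1801181180180118180) expands symbol-by-symbol to 180 118 1 180 180 118 180 180 118 1 180 118 1 180 180 118 180 118 1; joining the 19 pieces gives the next term.

1801181180180118180180118118011811801801181801181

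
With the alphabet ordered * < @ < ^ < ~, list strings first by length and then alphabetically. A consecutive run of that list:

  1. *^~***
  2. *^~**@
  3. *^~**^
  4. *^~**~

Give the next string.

Treat *^~**~ as a base-4 numeral over the given alphabet and add one, carrying through any trailing ~'s.

*^~*@*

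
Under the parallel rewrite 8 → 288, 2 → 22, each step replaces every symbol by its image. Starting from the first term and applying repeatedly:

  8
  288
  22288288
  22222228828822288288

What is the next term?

Rewriting the 20 symbols of 22222228828822288288 one by one yields 22 22 22 22 22 22 22 288 288 22 288 288 22 22 22 288 288 22 288 288; concatenated:

222222222222222882882228828822222228828822288288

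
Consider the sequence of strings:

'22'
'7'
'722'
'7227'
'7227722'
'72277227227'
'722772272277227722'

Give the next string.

Each term (from the third on) is the previous term followed by the one before it: term 3 = 7·22 = 722.
The next term joins 722772272277227722 and 72277227227.

72277227227722772272277227227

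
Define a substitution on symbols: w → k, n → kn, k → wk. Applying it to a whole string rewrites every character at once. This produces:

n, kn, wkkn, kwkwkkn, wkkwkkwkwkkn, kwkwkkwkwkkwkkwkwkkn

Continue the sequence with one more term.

Replace each of the 20 characters of kwkwkkwkwkkwkkwkwkkn in place — wk k wk k wk wk k wk k wk wk k wk wk k wk k wk wk kn — and concatenate.

wkkwkkwkwkkwkkwkwkkwkwkkwkkwkwkkn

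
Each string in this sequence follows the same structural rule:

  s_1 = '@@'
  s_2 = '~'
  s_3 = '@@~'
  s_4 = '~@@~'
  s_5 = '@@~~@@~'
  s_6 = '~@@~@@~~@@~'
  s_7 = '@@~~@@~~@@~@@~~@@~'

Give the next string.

~@@~@@~~@@~@@~~@@~~@@~@@~~@@~

This is a Fibonacci-style word recurrence s(k) = s(k−2)·s(k−1): e.g. @@·~ = @@~.
So term 8 is ~@@~@@~~@@~·@@~~@@~~@@~@@~~@@~.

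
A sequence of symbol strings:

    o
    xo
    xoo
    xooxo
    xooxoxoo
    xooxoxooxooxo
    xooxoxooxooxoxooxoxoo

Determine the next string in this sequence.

xooxoxooxooxoxooxoxooxooxoxooxooxo

Each term (from the third on) is the previous term followed by the one before it: term 3 = xo·o = xoo.
So term 8 is xooxoxooxooxoxooxoxoo·xooxoxooxooxo.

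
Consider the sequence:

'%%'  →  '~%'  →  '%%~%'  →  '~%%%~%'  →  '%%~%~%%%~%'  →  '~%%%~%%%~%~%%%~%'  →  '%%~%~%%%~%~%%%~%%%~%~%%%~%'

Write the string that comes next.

~%%%~%%%~%~%%%~%%%~%~%%%~%~%%%~%%%~%~%%%~%

This is a Fibonacci-style word recurrence s(k) = s(k−2)·s(k−1): e.g. %%·~% = %%~%.
The next term joins ~%%%~%%%~%~%%%~% and %%~%~%%%~%~%%%~%%%~%~%%%~%.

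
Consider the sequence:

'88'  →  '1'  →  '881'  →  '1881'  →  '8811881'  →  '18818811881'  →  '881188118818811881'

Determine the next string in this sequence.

18818811881881188118818811881

Each term (from the third on) is the two preceding terms concatenated in order: term 3 = 88·1 = 881.
The next term joins 18818811881 and 881188118818811881.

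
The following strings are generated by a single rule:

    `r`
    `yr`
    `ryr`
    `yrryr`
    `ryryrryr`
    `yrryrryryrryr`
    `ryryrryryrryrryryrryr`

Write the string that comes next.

yrryrryryrryrryryrryryrryrryryrryr

Each term (from the third on) is the two preceding terms concatenated in order: term 3 = r·yr = ryr.
The next term joins yrryrryryrryr and ryryrryryrryrryryrryr.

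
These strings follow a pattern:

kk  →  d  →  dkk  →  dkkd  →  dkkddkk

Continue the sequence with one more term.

From term 3 onward, concatenate the last term with the second-to-last: d·kk = dkk, dkk·d = dkkd, …
The next term joins dkkddkk and dkkd.

dkkddkkdkkd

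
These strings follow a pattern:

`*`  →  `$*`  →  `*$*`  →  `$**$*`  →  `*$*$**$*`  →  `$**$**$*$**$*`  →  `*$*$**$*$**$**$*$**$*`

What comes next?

This is a Fibonacci-style word recurrence s(k) = s(k−2)·s(k−1): e.g. *·$* = *$*.
Continuing: $**$**$*$**$* · *$*$**$*$**$**$*$**$* gives term 8.

$**$**$*$**$**$*$**$*$**$**$*$**$*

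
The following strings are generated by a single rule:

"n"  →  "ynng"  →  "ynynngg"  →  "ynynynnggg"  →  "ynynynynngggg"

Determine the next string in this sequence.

Every step adds yn to the front and g to the end of the previous string.
Applying this once more to ynynynynngggg:

ynynynynynnggggg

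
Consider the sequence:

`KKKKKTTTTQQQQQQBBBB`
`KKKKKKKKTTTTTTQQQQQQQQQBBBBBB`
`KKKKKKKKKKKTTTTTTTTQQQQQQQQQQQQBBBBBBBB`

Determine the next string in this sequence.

The n-th term is 3n-1 K's then 2n T's then 3n Q's then 2n B's, where the shown terms are n = 2, 3, 4.
For the next term, n = 5, so the run lengths are 14, 10, 15, 10.

KKKKKKKKKKKKKKTTTTTTTTTTQQQQQQQQQQQQQQQBBBBBBBBBB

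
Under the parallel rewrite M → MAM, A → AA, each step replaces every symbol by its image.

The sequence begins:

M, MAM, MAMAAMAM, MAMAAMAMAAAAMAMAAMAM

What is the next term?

Rewriting the 20 symbols of MAMAAMAMAAAAMAMAAMAM one by one yields MAM AA MAM AA AA MAM AA MAM AA AA AA AA MAM AA MAM AA AA MAM AA MAM; concatenated:

MAMAAMAMAAAAMAMAAMAMAAAAAAAAMAMAAMAMAAAAMAMAAMAM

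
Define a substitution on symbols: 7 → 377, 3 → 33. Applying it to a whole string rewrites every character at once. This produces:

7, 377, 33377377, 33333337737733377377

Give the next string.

Rewriting the 20 symbols of 33333337737733377377 one by one yields 33 33 33 33 33 33 33 377 377 33 377 377 33 33 33 377 377 33 377 377; concatenated:

333333333333333773773337737733333337737733377377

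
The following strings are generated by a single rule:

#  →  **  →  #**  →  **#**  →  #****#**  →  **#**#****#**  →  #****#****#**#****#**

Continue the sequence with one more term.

**#**#****#**#****#****#**#****#**

This is a Fibonacci-style word recurrence s(k) = s(k−2)·s(k−1): e.g. #·** = #**.
The next term joins **#**#****#** and #****#****#**#****#**.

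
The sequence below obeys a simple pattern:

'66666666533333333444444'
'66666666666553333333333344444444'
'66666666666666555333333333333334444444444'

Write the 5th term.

66666666666666666666555553333333333333333333344444444444444

The n-th term is 3n-1 6's then n-2 5's then 3n-1 3's then 2n 4's, where the shown terms are n = 3, 4, 5.
At n = 7 the blocks have lengths 20, 5, 20, 14.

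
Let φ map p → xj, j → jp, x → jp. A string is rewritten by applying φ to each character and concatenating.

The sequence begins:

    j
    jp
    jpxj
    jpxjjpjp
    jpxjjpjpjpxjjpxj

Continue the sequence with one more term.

jpxjjpjpjpxjjpxjjpxjjpjpjpxjjpjp

φ(jpxjjpjpjpxjjpxj) expands symbol-by-symbol to jp xj jp jp jp xj jp xj jp xj jp jp jp xj jp jp; joining the 16 pieces gives the next term.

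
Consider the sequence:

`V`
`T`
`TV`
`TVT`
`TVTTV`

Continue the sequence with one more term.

From term 3 onward, concatenate the last term with the second-to-last: T·V = TV, TV·T = TVT, …
The next term joins TVTTV and TVT.

TVTTVTVT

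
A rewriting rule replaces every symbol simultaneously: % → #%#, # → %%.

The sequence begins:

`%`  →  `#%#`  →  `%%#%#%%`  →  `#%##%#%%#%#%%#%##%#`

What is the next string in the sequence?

%%#%#%%%%#%#%%#%##%#%%#%#%%#%##%#%%#%#%%%%#%#%%

Applying the rule to each of the 19 symbols of #%##%#%%#%#%%#%##%# gives the pieces %% #%# %% %% #%# %% #%# #%# %% #%# %% #%# #%# %% #%# %% %% #%# %%, which concatenate to the answer.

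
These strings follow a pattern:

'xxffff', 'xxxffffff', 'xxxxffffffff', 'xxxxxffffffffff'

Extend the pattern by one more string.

Term n consists of n x's, followed by 2n f's, where the shown terms are n = 2, 3, 4, 5.
At n = 6 the blocks have lengths 6, 12.

xxxxxxffffffffffff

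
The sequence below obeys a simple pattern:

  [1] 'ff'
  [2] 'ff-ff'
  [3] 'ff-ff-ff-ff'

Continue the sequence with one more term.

Every step duplicates the string with '-' between the halves.
So the next term is two copies of ff-ff-ff-ff with '-' between the halves.

ff-ff-ff-ff-ff-ff-ff-ff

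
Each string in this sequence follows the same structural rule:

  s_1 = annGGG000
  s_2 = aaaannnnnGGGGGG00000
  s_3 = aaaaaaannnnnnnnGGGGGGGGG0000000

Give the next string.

Reading off run lengths: a runs 1, 4, 7; n runs 2, 5, 8; G runs 3, 6, 9; 0 runs 3, 5, 7 — each is linear in n (n = 1, 2, …).
At n = 4 the blocks have lengths 10, 11, 12, 9.

aaaaaaaaaannnnnnnnnnnGGGGGGGGGGGG000000000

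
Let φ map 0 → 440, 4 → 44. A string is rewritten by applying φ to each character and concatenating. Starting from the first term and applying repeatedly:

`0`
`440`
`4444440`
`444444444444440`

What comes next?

4444444444444444444444444444440

Applying the rule to each of the 15 symbols of 444444444444440 gives the pieces 44 44 44 44 44 44 44 44 44 44 44 44 44 44 440, which concatenate to the answer.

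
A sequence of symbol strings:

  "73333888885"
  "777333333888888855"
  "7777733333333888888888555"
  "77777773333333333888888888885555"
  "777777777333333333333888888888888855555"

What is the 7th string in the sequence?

Each string has the form 7^{2n-1} 3^{2n+2} 8^{2n+3} 5^{n} (n = 1, 2, …).
For term 7, n = 7, so the run lengths are 13, 16, 17, 7.

77777777777773333333333333333888888888888888885555555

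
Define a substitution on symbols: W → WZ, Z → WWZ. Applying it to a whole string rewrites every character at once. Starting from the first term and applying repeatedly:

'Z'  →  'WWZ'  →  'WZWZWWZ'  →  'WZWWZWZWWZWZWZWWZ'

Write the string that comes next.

WZWWZWZWZWWZWZWWZWZWZWWZWZWWZWZWWZWZWZWWZ

Replace each of the 17 characters of WZWWZWZWWZWZWZWWZ in place — WZ WWZ WZ WZ WWZ WZ WWZ WZ WZ WWZ WZ WWZ WZ WWZ WZ WZ WWZ — and concatenate.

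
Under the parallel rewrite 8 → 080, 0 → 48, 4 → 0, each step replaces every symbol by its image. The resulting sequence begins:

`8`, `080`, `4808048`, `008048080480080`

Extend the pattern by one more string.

Applying the rule to each of the 15 symbols of 008048080480080 gives the pieces 48 48 080 48 0 080 48 080 48 0 080 48 48 080 48, which concatenate to the answer.

484808048008048080480080484808048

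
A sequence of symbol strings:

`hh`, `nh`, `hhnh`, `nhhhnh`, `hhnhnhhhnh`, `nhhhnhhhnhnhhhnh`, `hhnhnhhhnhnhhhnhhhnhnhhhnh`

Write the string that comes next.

Each term (from the third on) is the two preceding terms concatenated in order: term 3 = hh·nh = hhnh.
So term 8 is nhhhnhhhnhnhhhnh·hhnhnhhhnhnhhhnhhhnhnhhhnh.

nhhhnhhhnhnhhhnhhhnhnhhhnhnhhhnhhhnhnhhhnh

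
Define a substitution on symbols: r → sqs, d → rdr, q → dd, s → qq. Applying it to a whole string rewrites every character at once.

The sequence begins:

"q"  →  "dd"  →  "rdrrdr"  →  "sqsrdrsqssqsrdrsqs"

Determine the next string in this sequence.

Rewriting the 18 symbols of sqsrdrsqssqsrdrsqs one by one yields qq dd qq sqs rdr sqs qq dd qq qq dd qq sqs rdr sqs qq dd qq; concatenated:

qqddqqsqsrdrsqsqqddqqqqddqqsqsrdrsqsqqddqq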